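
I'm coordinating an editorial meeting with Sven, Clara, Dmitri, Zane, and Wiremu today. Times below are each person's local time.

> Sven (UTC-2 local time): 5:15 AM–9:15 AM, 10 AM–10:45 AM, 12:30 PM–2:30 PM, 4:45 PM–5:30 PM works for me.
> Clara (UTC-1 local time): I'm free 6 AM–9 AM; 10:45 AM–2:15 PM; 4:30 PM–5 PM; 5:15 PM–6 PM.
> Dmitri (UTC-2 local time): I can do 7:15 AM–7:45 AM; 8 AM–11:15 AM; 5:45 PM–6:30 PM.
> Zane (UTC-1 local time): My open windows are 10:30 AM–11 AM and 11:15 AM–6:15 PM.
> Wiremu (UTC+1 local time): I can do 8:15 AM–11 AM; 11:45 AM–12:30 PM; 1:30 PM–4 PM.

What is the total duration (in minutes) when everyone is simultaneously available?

15

Sven in UTC: 07:15-11:15, 12:00-12:45, 14:30-16:30, 18:45-19:30 (add 2h to convert from UTC-2).
Clara in UTC: 07:00-10:00, 11:45-15:15, 17:30-18:00, 18:15-19:00 (add 1h to convert from UTC-1).
Dmitri in UTC: 09:15-09:45, 10:00-13:15, 19:45-20:30 (add 2h to convert from UTC-2).
Zane in UTC: 11:30-12:00, 12:15-19:15 (add 1h to convert from UTC-1).
Wiremu in UTC: 07:15-10:00, 10:45-11:30, 12:30-15:00 (subtract 1h to convert from UTC+1).
Sven ∩ Clara: 07:15-10:00, 12:00-12:45, 14:30-15:15, 18:45-19:00.
Sven ∩ Clara ∩ Dmitri: 09:15-09:45, 12:00-12:45.
Sven ∩ Clara ∩ Dmitri ∩ Zane: 12:15-12:45.
Sven ∩ Clara ∩ Dmitri ∩ Zane ∩ Wiremu: 12:30-12:45.
That's a single block of 15 minutes.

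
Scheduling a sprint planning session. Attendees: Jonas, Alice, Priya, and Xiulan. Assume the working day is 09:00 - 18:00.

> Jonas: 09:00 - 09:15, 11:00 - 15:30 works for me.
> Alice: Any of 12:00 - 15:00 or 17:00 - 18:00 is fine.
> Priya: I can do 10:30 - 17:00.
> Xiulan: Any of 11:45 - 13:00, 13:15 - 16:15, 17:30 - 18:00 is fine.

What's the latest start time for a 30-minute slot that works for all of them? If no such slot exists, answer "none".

14:30

Jonas ∩ Alice: 12:00-15:00.
Jonas ∩ Alice ∩ Priya: 12:00-15:00.
Jonas ∩ Alice ∩ Priya ∩ Xiulan: 12:00-13:00, 13:15-15:00.
Those are the intersection windows.
The last common window of at least 30 minutes is 13:15-15:00; a 30-minute meeting can start as late as 14:30 and still end by 15:00.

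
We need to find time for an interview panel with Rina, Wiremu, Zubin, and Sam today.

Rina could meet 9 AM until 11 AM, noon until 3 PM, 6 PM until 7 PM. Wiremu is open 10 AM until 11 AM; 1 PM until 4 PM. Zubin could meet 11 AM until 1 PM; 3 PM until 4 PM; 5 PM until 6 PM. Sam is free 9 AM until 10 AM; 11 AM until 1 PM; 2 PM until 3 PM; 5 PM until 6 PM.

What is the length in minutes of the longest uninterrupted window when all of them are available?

0

Rina ∩ Wiremu: 10:00-11:00, 13:00-15:00.
Rina ∩ Wiremu ∩ Zubin: ∅.
Rina ∩ Wiremu ∩ Zubin ∩ Sam: ∅.
There is no time when everyone is free.
No common window exists, so the longest block is 0 minutes.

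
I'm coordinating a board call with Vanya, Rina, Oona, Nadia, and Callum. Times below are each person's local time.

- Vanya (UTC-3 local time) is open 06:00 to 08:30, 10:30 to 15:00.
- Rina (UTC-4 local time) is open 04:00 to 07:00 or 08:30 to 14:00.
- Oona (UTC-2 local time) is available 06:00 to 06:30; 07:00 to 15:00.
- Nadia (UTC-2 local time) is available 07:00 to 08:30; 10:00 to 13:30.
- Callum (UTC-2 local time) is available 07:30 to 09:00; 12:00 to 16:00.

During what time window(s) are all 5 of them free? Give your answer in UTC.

Vanya in UTC: 09:00-11:30, 13:30-18:00 (add 3h to convert from UTC-3).
Rina in UTC: 08:00-11:00, 12:30-18:00 (add 4h to convert from UTC-4).
Oona in UTC: 08:00-08:30, 09:00-17:00 (add 2h to convert from UTC-2).
Nadia in UTC: 09:00-10:30, 12:00-15:30 (add 2h to convert from UTC-2).
Callum in UTC: 09:30-11:00, 14:00-18:00 (add 2h to convert from UTC-2).
Vanya ∩ Rina: 09:00-11:00, 13:30-18:00.
Vanya ∩ Rina ∩ Oona: 09:00-11:00, 13:30-17:00.
Vanya ∩ Rina ∩ Oona ∩ Nadia: 09:00-10:30, 13:30-15:30.
Vanya ∩ Rina ∩ Oona ∩ Nadia ∩ Callum: 09:30-10:30, 14:00-15:30.

09:30-10:30, 14:00-15:30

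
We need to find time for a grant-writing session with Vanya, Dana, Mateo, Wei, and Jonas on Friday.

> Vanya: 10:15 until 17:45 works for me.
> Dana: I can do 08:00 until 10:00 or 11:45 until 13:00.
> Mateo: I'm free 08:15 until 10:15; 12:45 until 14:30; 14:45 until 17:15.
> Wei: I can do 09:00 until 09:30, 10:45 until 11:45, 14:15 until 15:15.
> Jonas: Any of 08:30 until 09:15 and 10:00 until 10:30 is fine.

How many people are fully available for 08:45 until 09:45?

Dana and Mateo can make the full 08:45-09:45 slot — that's 2.

2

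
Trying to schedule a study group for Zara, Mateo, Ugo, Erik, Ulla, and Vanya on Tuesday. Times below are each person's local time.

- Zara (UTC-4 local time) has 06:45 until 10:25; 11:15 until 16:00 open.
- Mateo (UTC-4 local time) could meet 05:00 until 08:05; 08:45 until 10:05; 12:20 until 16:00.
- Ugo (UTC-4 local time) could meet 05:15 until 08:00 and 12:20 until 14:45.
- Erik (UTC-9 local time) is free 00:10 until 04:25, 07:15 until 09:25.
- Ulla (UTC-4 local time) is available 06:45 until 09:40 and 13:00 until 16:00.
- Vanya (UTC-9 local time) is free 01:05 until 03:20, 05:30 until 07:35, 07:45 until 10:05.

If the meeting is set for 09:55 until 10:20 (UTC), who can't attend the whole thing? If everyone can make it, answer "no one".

Ulla, Vanya, Zara

Zara in UTC: 10:45-14:25, 15:15-20:00 (add 4h to convert from UTC-4).
Mateo in UTC: 09:00-12:05, 12:45-14:05, 16:20-20:00 (add 4h to convert from UTC-4).
Ugo in UTC: 09:15-12:00, 16:20-18:45 (add 4h to convert from UTC-4).
Erik in UTC: 09:10-13:25, 16:15-18:25 (add 9h to convert from UTC-9).
Ulla in UTC: 10:45-13:40, 17:00-20:00 (add 4h to convert from UTC-4).
Vanya in UTC: 10:05-12:20, 14:30-16:35, 16:45-19:05 (add 9h to convert from UTC-9).
Zara: not fully free for 09:55-10:20. Mateo: free for 09:55-10:20. Ugo: free for 09:55-10:20. Erik: free for 09:55-10:20. Ulla: not fully free for 09:55-10:20. Vanya: not fully free for 09:55-10:20.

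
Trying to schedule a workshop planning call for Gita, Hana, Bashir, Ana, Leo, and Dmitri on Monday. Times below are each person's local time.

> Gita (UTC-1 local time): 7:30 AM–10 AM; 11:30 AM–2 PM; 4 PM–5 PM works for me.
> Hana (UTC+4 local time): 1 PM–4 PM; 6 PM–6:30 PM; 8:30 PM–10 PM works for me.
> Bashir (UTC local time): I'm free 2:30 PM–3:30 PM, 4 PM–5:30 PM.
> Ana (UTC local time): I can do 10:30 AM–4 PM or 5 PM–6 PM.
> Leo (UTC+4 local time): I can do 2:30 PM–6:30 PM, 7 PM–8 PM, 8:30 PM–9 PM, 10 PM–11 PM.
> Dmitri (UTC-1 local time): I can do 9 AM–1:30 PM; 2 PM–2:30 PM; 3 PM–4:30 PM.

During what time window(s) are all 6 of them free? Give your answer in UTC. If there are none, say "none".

none

Gita in UTC: 08:30-11:00, 12:30-15:00, 17:00-18:00 (add 1h to convert from UTC-1).
Hana in UTC: 09:00-12:00, 14:00-14:30, 16:30-18:00 (subtract 4h to convert from UTC+4).
Bashir in UTC: 14:30-15:30, 16:00-17:30.
Ana in UTC: 10:30-16:00, 17:00-18:00.
Leo in UTC: 10:30-14:30, 15:00-16:00, 16:30-17:00, 18:00-19:00 (subtract 4h to convert from UTC+4).
Dmitri in UTC: 10:00-14:30, 15:00-15:30, 16:00-17:30 (add 1h to convert from UTC-1).
Gita ∩ Hana: 09:00-11:00, 14:00-14:30, 17:00-18:00.
Gita ∩ Hana ∩ Bashir: 17:00-17:30.
Gita ∩ Hana ∩ Bashir ∩ Ana: 17:00-17:30.
Gita ∩ Hana ∩ Bashir ∩ Ana ∩ Leo: ∅.
Gita ∩ Hana ∩ Bashir ∩ Ana ∩ Leo ∩ Dmitri: ∅.
There is no time when everyone is free.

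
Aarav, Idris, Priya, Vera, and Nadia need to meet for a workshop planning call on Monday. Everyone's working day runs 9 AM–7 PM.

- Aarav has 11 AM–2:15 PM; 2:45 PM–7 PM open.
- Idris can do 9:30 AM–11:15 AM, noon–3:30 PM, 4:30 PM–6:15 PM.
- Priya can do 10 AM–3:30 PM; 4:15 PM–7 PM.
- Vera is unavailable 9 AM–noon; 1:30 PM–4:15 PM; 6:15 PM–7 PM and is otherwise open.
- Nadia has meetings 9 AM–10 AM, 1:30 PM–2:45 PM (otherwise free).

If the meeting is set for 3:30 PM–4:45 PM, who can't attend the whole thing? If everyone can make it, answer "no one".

Aarav free: 11:00-14:15, 14:45-19:00.
Idris free: 09:30-11:15, 12:00-15:30, 16:30-18:15.
Priya free: 10:00-15:30, 16:15-19:00.
Vera free: 12:00-13:30, 16:15-18:15 (invert busy blocks within the working day).
Nadia free: 10:00-13:30, 14:45-19:00 (invert busy blocks within the working day).
Aarav: free for 15:30-16:45. Idris: not fully free for 15:30-16:45. Priya: not fully free for 15:30-16:45. Vera: not fully free for 15:30-16:45. Nadia: free for 15:30-16:45.

Idris, Priya, Vera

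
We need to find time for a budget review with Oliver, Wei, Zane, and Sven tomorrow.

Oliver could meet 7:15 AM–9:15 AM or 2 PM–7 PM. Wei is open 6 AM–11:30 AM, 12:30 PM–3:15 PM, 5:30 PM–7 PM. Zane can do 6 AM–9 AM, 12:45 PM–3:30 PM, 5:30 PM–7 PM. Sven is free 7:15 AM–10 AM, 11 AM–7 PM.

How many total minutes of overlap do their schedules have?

270

Oliver ∩ Wei: 07:15-09:15, 14:00-15:15, 17:30-19:00.
Oliver ∩ Wei ∩ Zane: 07:15-09:00, 14:00-15:15, 17:30-19:00.
Oliver ∩ Wei ∩ Zane ∩ Sven: 07:15-09:00, 14:00-15:15, 17:30-19:00.
Summing the common windows: 105 + 75 + 90 = 270 minutes.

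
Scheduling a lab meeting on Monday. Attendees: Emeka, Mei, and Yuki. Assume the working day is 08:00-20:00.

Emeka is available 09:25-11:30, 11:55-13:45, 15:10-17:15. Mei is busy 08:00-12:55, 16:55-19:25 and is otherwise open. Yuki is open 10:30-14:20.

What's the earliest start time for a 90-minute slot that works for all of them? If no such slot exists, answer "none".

none

Emeka free: 09:25-11:30, 11:55-13:45, 15:10-17:15.
Mei free: 12:55-16:55, 19:25-20:00 (invert busy blocks within the working day).
Yuki free: 10:30-14:20.
Emeka ∩ Mei: 12:55-13:45, 15:10-16:55.
Emeka ∩ Mei ∩ Yuki: 12:55-13:45.
No common window is at least 90 minutes long.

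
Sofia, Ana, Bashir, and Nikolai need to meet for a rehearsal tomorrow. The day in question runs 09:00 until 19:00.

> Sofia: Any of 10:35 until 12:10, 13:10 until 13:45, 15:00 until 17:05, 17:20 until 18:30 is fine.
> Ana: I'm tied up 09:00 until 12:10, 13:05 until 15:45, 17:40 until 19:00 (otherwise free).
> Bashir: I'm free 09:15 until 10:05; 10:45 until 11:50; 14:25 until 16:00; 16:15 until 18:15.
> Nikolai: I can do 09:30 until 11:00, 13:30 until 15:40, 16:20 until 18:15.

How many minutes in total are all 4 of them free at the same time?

Sofia free: 10:35-12:10, 13:10-13:45, 15:00-17:05, 17:20-18:30.
Ana free: 12:10-13:05, 15:45-17:40 (invert busy blocks within the working day).
Bashir free: 09:15-10:05, 10:45-11:50, 14:25-16:00, 16:15-18:15.
Nikolai free: 09:30-11:00, 13:30-15:40, 16:20-18:15.
Sofia ∩ Ana: 15:45-17:05, 17:20-17:40.
Sofia ∩ Ana ∩ Bashir: 15:45-16:00, 16:15-17:05, 17:20-17:40.
Sofia ∩ Ana ∩ Bashir ∩ Nikolai: 16:20-17:05, 17:20-17:40.
Summing the common windows: 45 + 20 = 65 minutes.

65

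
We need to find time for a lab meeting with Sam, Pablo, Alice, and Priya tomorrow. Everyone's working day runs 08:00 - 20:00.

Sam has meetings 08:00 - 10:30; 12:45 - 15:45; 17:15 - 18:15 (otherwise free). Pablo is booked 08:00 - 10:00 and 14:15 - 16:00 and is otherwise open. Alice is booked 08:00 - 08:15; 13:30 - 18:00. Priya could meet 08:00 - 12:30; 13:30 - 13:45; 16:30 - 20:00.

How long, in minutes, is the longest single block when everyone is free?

Sam free: 10:30-12:45, 15:45-17:15, 18:15-20:00 (invert busy blocks within the working day).
Pablo free: 10:00-14:15, 16:00-20:00 (invert busy blocks within the working day).
Alice free: 08:15-13:30, 18:00-20:00 (invert busy blocks within the working day).
Priya free: 08:00-12:30, 13:30-13:45, 16:30-20:00.
Sam ∩ Pablo: 10:30-12:45, 16:00-17:15, 18:15-20:00.
Sam ∩ Pablo ∩ Alice: 10:30-12:45, 18:15-20:00.
Sam ∩ Pablo ∩ Alice ∩ Priya: 10:30-12:30, 18:15-20:00.
The longest is 10:30-12:30 at 120 minutes.

120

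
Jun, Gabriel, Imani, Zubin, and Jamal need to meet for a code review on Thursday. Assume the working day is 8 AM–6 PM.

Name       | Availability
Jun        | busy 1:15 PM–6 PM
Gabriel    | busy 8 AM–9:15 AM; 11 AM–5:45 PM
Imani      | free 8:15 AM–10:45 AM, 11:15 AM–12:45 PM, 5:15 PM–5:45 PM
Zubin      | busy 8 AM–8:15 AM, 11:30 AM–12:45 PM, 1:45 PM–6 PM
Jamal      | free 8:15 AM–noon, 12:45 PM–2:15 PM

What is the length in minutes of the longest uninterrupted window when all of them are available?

Jun free: 08:00-13:15 (invert busy blocks within the working day).
Gabriel free: 09:15-11:00, 17:45-18:00 (invert busy blocks within the working day).
Imani free: 08:15-10:45, 11:15-12:45, 17:15-17:45.
Zubin free: 08:15-11:30, 12:45-13:45 (invert busy blocks within the working day).
Jamal free: 08:15-12:00, 12:45-14:15.
Jun ∩ Gabriel: 09:15-11:00.
Jun ∩ Gabriel ∩ Imani: 09:15-10:45.
Jun ∩ Gabriel ∩ Imani ∩ Zubin: 09:15-10:45.
Jun ∩ Gabriel ∩ Imani ∩ Zubin ∩ Jamal: 09:15-10:45.
The longest is 09:15-10:45 at 90 minutes.

90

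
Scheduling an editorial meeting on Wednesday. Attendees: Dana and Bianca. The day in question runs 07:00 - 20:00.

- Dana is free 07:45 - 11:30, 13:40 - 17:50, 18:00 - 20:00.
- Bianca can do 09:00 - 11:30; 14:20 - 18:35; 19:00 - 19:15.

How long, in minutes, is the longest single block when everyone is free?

Dana ∩ Bianca: 09:00-11:30, 14:20-17:50, 18:00-18:35, 19:00-19:15.
So the common availability across everyone is 09:00-11:30, 14:20-17:50, 18:00-18:35, 19:00-19:15.
The longest is 14:20-17:50 at 210 minutes.

210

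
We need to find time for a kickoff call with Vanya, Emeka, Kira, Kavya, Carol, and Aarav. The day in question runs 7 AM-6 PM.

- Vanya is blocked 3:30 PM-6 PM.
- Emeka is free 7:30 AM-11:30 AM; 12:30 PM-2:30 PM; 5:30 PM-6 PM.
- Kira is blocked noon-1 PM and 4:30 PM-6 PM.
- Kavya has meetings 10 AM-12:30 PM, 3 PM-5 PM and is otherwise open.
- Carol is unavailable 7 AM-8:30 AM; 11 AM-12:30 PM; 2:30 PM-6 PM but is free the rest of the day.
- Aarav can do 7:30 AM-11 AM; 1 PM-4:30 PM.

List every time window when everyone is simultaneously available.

08:30-10:00, 13:00-14:30

Vanya free: 07:00-15:30 (invert busy blocks within the working day).
Emeka free: 07:30-11:30, 12:30-14:30, 17:30-18:00.
Kira free: 07:00-12:00, 13:00-16:30 (invert busy blocks within the working day).
Kavya free: 07:00-10:00, 12:30-15:00, 17:00-18:00 (invert busy blocks within the working day).
Carol free: 08:30-11:00, 12:30-14:30 (invert busy blocks within the working day).
Aarav free: 07:30-11:00, 13:00-16:30.
Vanya ∩ Emeka: 07:30-11:30, 12:30-14:30.
Vanya ∩ Emeka ∩ Kira: 07:30-11:30, 13:00-14:30.
Vanya ∩ Emeka ∩ Kira ∩ Kavya: 07:30-10:00, 13:00-14:30.
Vanya ∩ Emeka ∩ Kira ∩ Kavya ∩ Carol: 08:30-10:00, 13:00-14:30.
Vanya ∩ Emeka ∩ Kira ∩ Kavya ∩ Carol ∩ Aarav: 08:30-10:00, 13:00-14:30.
So the common availability across everyone is 08:30-10:00, 13:00-14:30.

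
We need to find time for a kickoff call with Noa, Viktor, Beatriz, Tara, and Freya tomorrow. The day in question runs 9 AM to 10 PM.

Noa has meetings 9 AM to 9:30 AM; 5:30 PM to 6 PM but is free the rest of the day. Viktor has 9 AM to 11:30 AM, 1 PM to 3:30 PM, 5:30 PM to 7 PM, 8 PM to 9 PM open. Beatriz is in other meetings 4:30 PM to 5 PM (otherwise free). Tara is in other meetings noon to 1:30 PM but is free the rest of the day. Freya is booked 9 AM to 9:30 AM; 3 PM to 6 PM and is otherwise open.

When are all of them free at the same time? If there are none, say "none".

Noa free: 09:30-17:30, 18:00-22:00 (invert busy blocks within the working day).
Viktor free: 09:00-11:30, 13:00-15:30, 17:30-19:00, 20:00-21:00.
Beatriz free: 09:00-16:30, 17:00-22:00 (invert busy blocks within the working day).
Tara free: 09:00-12:00, 13:30-22:00 (invert busy blocks within the working day).
Freya free: 09:30-15:00, 18:00-22:00 (invert busy blocks within the working day).
Noa ∩ Viktor: 09:30-11:30, 13:00-15:30, 18:00-19:00, 20:00-21:00.
Noa ∩ Viktor ∩ Beatriz: 09:30-11:30, 13:00-15:30, 18:00-19:00, 20:00-21:00.
Noa ∩ Viktor ∩ Beatriz ∩ Tara: 09:30-11:30, 13:30-15:30, 18:00-19:00, 20:00-21:00.
Noa ∩ Viktor ∩ Beatriz ∩ Tara ∩ Freya: 09:30-11:30, 13:30-15:00, 18:00-19:00, 20:00-21:00.
So the common availability across everyone is 09:30-11:30, 13:30-15:00, 18:00-19:00, 20:00-21:00.

09:30-11:30, 13:30-15:00, 18:00-19:00, 20:00-21:00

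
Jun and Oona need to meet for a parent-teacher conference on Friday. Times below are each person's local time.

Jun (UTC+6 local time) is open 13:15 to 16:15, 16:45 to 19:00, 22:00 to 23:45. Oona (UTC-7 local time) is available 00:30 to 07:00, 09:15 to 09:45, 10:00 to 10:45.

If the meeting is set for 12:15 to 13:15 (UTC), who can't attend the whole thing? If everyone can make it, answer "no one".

Jun in UTC: 07:15-10:15, 10:45-13:00, 16:00-17:45 (subtract 6h to convert from UTC+6).
Oona in UTC: 07:30-14:00, 16:15-16:45, 17:00-17:45 (add 7h to convert from UTC-7).
Jun: not fully free for 12:15-13:15. Oona: free for 12:15-13:15.

Jun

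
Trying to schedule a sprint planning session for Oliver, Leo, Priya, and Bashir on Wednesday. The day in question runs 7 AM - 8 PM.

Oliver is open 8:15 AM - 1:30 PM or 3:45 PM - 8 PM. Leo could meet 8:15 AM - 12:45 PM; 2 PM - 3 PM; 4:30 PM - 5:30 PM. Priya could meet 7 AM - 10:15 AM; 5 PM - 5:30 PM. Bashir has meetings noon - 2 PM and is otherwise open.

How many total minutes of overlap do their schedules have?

150

Oliver free: 08:15-13:30, 15:45-20:00.
Leo free: 08:15-12:45, 14:00-15:00, 16:30-17:30.
Priya free: 07:00-10:15, 17:00-17:30.
Bashir free: 07:00-12:00, 14:00-20:00 (invert busy blocks within the working day).
Oliver ∩ Leo: 08:15-12:45, 16:30-17:30.
Oliver ∩ Leo ∩ Priya: 08:15-10:15, 17:00-17:30.
Oliver ∩ Leo ∩ Priya ∩ Bashir: 08:15-10:15, 17:00-17:30.
Summing the common windows: 120 + 30 = 150 minutes.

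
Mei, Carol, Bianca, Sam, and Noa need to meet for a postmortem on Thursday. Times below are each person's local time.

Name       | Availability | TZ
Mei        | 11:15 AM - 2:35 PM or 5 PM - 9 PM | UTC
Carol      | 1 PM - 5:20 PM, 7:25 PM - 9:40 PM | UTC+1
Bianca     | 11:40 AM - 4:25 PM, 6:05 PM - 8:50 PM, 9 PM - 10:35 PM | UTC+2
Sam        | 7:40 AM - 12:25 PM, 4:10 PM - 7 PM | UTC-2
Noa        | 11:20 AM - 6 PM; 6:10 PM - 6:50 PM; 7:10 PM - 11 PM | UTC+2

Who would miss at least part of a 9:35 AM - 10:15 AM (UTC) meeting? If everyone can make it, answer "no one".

Bianca, Carol, Mei, Sam

Mei in UTC: 11:15-14:35, 17:00-21:00.
Carol in UTC: 12:00-16:20, 18:25-20:40 (subtract 1h to convert from UTC+1).
Bianca in UTC: 09:40-14:25, 16:05-18:50, 19:00-20:35 (subtract 2h to convert from UTC+2).
Sam in UTC: 09:40-14:25, 18:10-21:00 (add 2h to convert from UTC-2).
Noa in UTC: 09:20-16:00, 16:10-16:50, 17:10-21:00 (subtract 2h to convert from UTC+2).
Mei: not fully free for 09:35-10:15. Carol: not fully free for 09:35-10:15. Bianca: not fully free for 09:35-10:15. Sam: not fully free for 09:35-10:15. Noa: free for 09:35-10:15.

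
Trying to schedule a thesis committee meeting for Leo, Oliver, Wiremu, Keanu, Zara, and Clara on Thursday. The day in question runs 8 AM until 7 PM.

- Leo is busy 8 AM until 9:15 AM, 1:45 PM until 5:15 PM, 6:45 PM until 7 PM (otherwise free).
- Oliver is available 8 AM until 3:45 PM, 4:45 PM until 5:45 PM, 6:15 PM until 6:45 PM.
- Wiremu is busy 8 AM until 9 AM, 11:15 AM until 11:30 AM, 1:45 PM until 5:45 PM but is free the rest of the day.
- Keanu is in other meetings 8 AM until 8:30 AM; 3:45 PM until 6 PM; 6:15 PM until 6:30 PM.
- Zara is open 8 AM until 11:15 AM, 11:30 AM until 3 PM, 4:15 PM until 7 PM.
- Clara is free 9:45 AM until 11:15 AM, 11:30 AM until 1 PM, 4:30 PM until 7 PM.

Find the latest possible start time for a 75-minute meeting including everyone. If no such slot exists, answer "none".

11:45

Leo free: 09:15-13:45, 17:15-18:45 (invert busy blocks within the working day).
Oliver free: 08:00-15:45, 16:45-17:45, 18:15-18:45.
Wiremu free: 09:00-11:15, 11:30-13:45, 17:45-19:00 (invert busy blocks within the working day).
Keanu free: 08:30-15:45, 18:00-18:15, 18:30-19:00 (invert busy blocks within the working day).
Zara free: 08:00-11:15, 11:30-15:00, 16:15-19:00.
Clara free: 09:45-11:15, 11:30-13:00, 16:30-19:00.
Leo ∩ Oliver: 09:15-13:45, 17:15-17:45, 18:15-18:45.
Leo ∩ Oliver ∩ Wiremu: 09:15-11:15, 11:30-13:45, 18:15-18:45.
Leo ∩ Oliver ∩ Wiremu ∩ Keanu: 09:15-11:15, 11:30-13:45, 18:30-18:45.
Leo ∩ Oliver ∩ Wiremu ∩ Keanu ∩ Zara: 09:15-11:15, 11:30-13:45, 18:30-18:45.
Leo ∩ Oliver ∩ Wiremu ∩ Keanu ∩ Zara ∩ Clara: 09:45-11:15, 11:30-13:00, 18:30-18:45.
The last common window of at least 75 minutes is 11:30-13:00; a 75-minute meeting can start as late as 11:45 and still end by 13:00.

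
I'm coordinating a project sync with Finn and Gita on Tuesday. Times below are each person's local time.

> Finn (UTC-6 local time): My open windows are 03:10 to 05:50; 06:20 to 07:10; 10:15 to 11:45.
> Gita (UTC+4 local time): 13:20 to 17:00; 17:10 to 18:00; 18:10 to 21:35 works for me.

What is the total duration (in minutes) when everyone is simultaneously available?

270

Finn in UTC: 09:10-11:50, 12:20-13:10, 16:15-17:45 (add 6h to convert from UTC-6).
Gita in UTC: 09:20-13:00, 13:10-14:00, 14:10-17:35 (subtract 4h to convert from UTC+4).
Finn ∩ Gita: 09:20-11:50, 12:20-13:00, 16:15-17:35.
So the common availability across everyone is 09:20-11:50, 12:20-13:00, 16:15-17:35.
Summing the common windows: 150 + 40 + 80 = 270 minutes.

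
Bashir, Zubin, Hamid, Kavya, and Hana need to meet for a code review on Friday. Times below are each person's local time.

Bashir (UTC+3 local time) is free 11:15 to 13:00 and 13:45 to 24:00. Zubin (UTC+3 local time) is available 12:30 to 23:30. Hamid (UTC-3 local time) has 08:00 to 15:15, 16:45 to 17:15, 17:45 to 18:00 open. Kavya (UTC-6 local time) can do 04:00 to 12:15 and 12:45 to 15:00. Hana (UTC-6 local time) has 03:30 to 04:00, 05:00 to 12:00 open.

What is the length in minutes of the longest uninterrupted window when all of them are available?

420

Bashir in UTC: 08:15-10:00, 10:45-21:00 (subtract 3h to convert from UTC+3).
Zubin in UTC: 09:30-20:30 (subtract 3h to convert from UTC+3).
Hamid in UTC: 11:00-18:15, 19:45-20:15, 20:45-21:00 (add 3h to convert from UTC-3).
Kavya in UTC: 10:00-18:15, 18:45-21:00 (add 6h to convert from UTC-6).
Hana in UTC: 09:30-10:00, 11:00-18:00 (add 6h to convert from UTC-6).
Bashir ∩ Zubin: 09:30-10:00, 10:45-20:30.
Bashir ∩ Zubin ∩ Hamid: 11:00-18:15, 19:45-20:15.
Bashir ∩ Zubin ∩ Hamid ∩ Kavya: 11:00-18:15, 19:45-20:15.
Bashir ∩ Zubin ∩ Hamid ∩ Kavya ∩ Hana: 11:00-18:00.
The longest is 11:00-18:00 at 420 minutes.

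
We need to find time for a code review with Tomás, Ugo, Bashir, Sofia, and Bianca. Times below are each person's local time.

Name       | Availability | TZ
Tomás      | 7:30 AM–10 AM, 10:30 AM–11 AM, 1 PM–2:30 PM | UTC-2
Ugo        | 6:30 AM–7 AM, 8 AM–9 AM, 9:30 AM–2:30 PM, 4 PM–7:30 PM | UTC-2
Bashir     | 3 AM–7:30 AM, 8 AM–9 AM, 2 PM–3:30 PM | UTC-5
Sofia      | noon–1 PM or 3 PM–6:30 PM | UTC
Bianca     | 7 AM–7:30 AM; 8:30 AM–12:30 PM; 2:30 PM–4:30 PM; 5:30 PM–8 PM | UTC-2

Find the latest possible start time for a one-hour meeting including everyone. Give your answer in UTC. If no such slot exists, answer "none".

Tomás in UTC: 09:30-12:00, 12:30-13:00, 15:00-16:30 (add 2h to convert from UTC-2).
Ugo in UTC: 08:30-09:00, 10:00-11:00, 11:30-16:30, 18:00-21:30 (add 2h to convert from UTC-2).
Bashir in UTC: 08:00-12:30, 13:00-14:00, 19:00-20:30 (add 5h to convert from UTC-5).
Sofia in UTC: 12:00-13:00, 15:00-18:30.
Bianca in UTC: 09:00-09:30, 10:30-14:30, 16:30-18:30, 19:30-22:00 (add 2h to convert from UTC-2).
Tomás ∩ Ugo: 10:00-11:00, 11:30-12:00, 12:30-13:00, 15:00-16:30.
Tomás ∩ Ugo ∩ Bashir: 10:00-11:00, 11:30-12:00.
Tomás ∩ Ugo ∩ Bashir ∩ Sofia: ∅.
Tomás ∩ Ugo ∩ Bashir ∩ Sofia ∩ Bianca: ∅.
There is no time when everyone is free.
No common window is at least 60 minutes long.

none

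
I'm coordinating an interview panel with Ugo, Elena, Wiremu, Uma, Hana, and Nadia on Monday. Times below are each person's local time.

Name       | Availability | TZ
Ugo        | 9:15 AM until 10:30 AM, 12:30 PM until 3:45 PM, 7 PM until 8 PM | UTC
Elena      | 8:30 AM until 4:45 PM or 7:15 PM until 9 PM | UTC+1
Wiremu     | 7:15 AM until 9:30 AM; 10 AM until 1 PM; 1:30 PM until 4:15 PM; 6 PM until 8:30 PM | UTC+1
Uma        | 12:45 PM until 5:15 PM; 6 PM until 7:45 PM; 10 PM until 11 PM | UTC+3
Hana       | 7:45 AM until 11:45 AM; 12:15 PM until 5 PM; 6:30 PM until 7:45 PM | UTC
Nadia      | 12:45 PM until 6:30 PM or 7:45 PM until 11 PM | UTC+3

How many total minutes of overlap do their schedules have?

195

Ugo in UTC: 09:15-10:30, 12:30-15:45, 19:00-20:00.
Elena in UTC: 07:30-15:45, 18:15-20:00 (subtract 1h to convert from UTC+1).
Wiremu in UTC: 06:15-08:30, 09:00-12:00, 12:30-15:15, 17:00-19:30 (subtract 1h to convert from UTC+1).
Uma in UTC: 09:45-14:15, 15:00-16:45, 19:00-20:00 (subtract 3h to convert from UTC+3).
Hana in UTC: 07:45-11:45, 12:15-17:00, 18:30-19:45.
Nadia in UTC: 09:45-15:30, 16:45-20:00 (subtract 3h to convert from UTC+3).
Ugo ∩ Elena: 09:15-10:30, 12:30-15:45, 19:00-20:00.
Ugo ∩ Elena ∩ Wiremu: 09:15-10:30, 12:30-15:15, 19:00-19:30.
Ugo ∩ Elena ∩ Wiremu ∩ Uma: 09:45-10:30, 12:30-14:15, 15:00-15:15, 19:00-19:30.
Ugo ∩ Elena ∩ Wiremu ∩ Uma ∩ Hana: 09:45-10:30, 12:30-14:15, 15:00-15:15, 19:00-19:30.
Ugo ∩ Elena ∩ Wiremu ∩ Uma ∩ Hana ∩ Nadia: 09:45-10:30, 12:30-14:15, 15:00-15:15, 19:00-19:30.
Summing the common windows: 45 + 105 + 15 + 30 = 195 minutes.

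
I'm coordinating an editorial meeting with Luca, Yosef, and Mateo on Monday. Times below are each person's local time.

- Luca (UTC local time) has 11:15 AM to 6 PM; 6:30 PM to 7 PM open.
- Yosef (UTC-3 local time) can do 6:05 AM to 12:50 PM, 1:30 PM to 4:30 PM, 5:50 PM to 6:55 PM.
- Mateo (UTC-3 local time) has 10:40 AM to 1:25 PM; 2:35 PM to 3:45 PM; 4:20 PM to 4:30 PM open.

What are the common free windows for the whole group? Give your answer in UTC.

13:40-15:50, 17:35-18:00, 18:30-18:45

Luca in UTC: 11:15-18:00, 18:30-19:00.
Yosef in UTC: 09:05-15:50, 16:30-19:30, 20:50-21:55 (add 3h to convert from UTC-3).
Mateo in UTC: 13:40-16:25, 17:35-18:45, 19:20-19:30 (add 3h to convert from UTC-3).
Luca ∩ Yosef: 11:15-15:50, 16:30-18:00, 18:30-19:00.
Luca ∩ Yosef ∩ Mateo: 13:40-15:50, 17:35-18:00, 18:30-18:45.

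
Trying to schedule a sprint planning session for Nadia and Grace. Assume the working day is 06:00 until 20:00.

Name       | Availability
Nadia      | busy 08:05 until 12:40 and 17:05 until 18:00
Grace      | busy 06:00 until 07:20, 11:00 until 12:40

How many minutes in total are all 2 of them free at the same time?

430

Nadia free: 06:00-08:05, 12:40-17:05, 18:00-20:00 (invert busy blocks within the working day).
Grace free: 07:20-11:00, 12:40-20:00 (invert busy blocks within the working day).
Nadia ∩ Grace: 07:20-08:05, 12:40-17:05, 18:00-20:00.
Summing the common windows: 45 + 265 + 120 = 430 minutes.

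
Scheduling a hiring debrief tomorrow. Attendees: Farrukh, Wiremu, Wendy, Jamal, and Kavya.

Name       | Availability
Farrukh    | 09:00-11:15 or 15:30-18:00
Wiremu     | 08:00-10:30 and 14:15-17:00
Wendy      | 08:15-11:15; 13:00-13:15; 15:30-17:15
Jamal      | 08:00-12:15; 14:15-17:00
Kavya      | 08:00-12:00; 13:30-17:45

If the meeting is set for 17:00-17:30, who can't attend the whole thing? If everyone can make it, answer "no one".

Jamal, Wendy, Wiremu

Farrukh: free for 17:00-17:30. Wiremu: not fully free for 17:00-17:30. Wendy: not fully free for 17:00-17:30. Jamal: not fully free for 17:00-17:30. Kavya: free for 17:00-17:30.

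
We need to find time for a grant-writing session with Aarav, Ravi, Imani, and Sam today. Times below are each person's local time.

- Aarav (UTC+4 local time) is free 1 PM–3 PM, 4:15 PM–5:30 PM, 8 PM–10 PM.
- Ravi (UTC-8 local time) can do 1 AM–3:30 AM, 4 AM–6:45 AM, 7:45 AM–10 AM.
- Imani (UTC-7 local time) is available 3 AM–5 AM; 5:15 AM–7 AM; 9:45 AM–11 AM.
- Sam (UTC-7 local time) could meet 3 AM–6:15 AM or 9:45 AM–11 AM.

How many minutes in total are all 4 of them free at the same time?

195

Aarav in UTC: 09:00-11:00, 12:15-13:30, 16:00-18:00 (subtract 4h to convert from UTC+4).
Ravi in UTC: 09:00-11:30, 12:00-14:45, 15:45-18:00 (add 8h to convert from UTC-8).
Imani in UTC: 10:00-12:00, 12:15-14:00, 16:45-18:00 (add 7h to convert from UTC-7).
Sam in UTC: 10:00-13:15, 16:45-18:00 (add 7h to convert from UTC-7).
Aarav ∩ Ravi: 09:00-11:00, 12:15-13:30, 16:00-18:00.
Aarav ∩ Ravi ∩ Imani: 10:00-11:00, 12:15-13:30, 16:45-18:00.
Aarav ∩ Ravi ∩ Imani ∩ Sam: 10:00-11:00, 12:15-13:15, 16:45-18:00.
Summing the common windows: 60 + 60 + 75 = 195 minutes.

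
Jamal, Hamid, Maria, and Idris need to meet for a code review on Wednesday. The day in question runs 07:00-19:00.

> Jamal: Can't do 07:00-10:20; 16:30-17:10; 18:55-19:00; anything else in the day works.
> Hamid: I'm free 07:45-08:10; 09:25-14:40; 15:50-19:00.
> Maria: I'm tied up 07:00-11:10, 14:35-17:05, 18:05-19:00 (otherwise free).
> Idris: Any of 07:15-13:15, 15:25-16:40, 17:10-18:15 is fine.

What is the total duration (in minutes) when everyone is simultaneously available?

Jamal free: 10:20-16:30, 17:10-18:55 (invert busy blocks within the working day).
Hamid free: 07:45-08:10, 09:25-14:40, 15:50-19:00.
Maria free: 11:10-14:35, 17:05-18:05 (invert busy blocks within the working day).
Idris free: 07:15-13:15, 15:25-16:40, 17:10-18:15.
Jamal ∩ Hamid: 10:20-14:40, 15:50-16:30, 17:10-18:55.
Jamal ∩ Hamid ∩ Maria: 11:10-14:35, 17:10-18:05.
Jamal ∩ Hamid ∩ Maria ∩ Idris: 11:10-13:15, 17:10-18:05.
So the common availability across everyone is 11:10-13:15, 17:10-18:05.
Summing the common windows: 125 + 55 = 180 minutes.

180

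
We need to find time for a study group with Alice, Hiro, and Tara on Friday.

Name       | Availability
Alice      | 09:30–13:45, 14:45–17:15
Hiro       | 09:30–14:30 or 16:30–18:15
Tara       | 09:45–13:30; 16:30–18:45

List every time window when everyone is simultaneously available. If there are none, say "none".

Alice ∩ Hiro: 09:30-13:45, 16:30-17:15.
Alice ∩ Hiro ∩ Tara: 09:45-13:30, 16:30-17:15.
So the common availability across everyone is 09:45-13:30, 16:30-17:15.

09:45-13:30, 16:30-17:15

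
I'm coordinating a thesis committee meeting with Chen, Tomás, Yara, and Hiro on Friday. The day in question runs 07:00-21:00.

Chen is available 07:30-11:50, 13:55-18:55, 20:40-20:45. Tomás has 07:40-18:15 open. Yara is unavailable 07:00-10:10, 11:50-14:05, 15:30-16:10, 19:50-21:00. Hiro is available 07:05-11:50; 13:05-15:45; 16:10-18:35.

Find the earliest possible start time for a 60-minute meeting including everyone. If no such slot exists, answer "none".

10:10

Chen free: 07:30-11:50, 13:55-18:55, 20:40-20:45.
Tomás free: 07:40-18:15.
Yara free: 10:10-11:50, 14:05-15:30, 16:10-19:50 (invert busy blocks within the working day).
Hiro free: 07:05-11:50, 13:05-15:45, 16:10-18:35.
Chen ∩ Tomás: 07:40-11:50, 13:55-18:15.
Chen ∩ Tomás ∩ Yara: 10:10-11:50, 14:05-15:30, 16:10-18:15.
Chen ∩ Tomás ∩ Yara ∩ Hiro: 10:10-11:50, 14:05-15:30, 16:10-18:15.
So the common availability across everyone is 10:10-11:50, 14:05-15:30, 16:10-18:15.
The first common window of at least 60 minutes is 10:10-11:50, so the earliest start is 10:10.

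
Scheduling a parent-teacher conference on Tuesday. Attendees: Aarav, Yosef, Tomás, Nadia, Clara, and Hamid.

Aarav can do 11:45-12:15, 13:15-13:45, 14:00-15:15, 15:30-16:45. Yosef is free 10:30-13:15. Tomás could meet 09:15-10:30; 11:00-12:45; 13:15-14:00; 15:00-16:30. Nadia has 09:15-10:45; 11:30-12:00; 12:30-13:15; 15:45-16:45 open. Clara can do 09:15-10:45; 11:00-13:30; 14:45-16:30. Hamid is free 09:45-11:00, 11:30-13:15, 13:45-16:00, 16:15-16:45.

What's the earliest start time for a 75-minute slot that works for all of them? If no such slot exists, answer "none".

Aarav ∩ Yosef: 11:45-12:15.
Aarav ∩ Yosef ∩ Tomás: 11:45-12:15.
Aarav ∩ Yosef ∩ Tomás ∩ Nadia: 11:45-12:00.
Aarav ∩ Yosef ∩ Tomás ∩ Nadia ∩ Clara: 11:45-12:00.
Aarav ∩ Yosef ∩ Tomás ∩ Nadia ∩ Clara ∩ Hamid: 11:45-12:00.
No common window is at least 75 minutes long.

none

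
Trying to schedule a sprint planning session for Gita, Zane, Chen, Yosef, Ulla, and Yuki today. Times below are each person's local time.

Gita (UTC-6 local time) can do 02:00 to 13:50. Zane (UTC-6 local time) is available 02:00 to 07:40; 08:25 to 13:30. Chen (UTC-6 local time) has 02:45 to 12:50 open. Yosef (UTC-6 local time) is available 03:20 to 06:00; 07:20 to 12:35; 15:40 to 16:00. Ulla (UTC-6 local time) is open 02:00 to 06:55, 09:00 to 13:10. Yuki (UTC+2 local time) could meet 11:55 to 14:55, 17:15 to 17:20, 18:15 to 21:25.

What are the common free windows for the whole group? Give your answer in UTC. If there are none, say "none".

09:55-12:00, 15:15-15:20, 16:15-18:35

Gita in UTC: 08:00-19:50 (add 6h to convert from UTC-6).
Zane in UTC: 08:00-13:40, 14:25-19:30 (add 6h to convert from UTC-6).
Chen in UTC: 08:45-18:50 (add 6h to convert from UTC-6).
Yosef in UTC: 09:20-12:00, 13:20-18:35, 21:40-22:00 (add 6h to convert from UTC-6).
Ulla in UTC: 08:00-12:55, 15:00-19:10 (add 6h to convert from UTC-6).
Yuki in UTC: 09:55-12:55, 15:15-15:20, 16:15-19:25 (subtract 2h to convert from UTC+2).
Gita ∩ Zane: 08:00-13:40, 14:25-19:30.
Gita ∩ Zane ∩ Chen: 08:45-13:40, 14:25-18:50.
Gita ∩ Zane ∩ Chen ∩ Yosef: 09:20-12:00, 13:20-13:40, 14:25-18:35.
Gita ∩ Zane ∩ Chen ∩ Yosef ∩ Ulla: 09:20-12:00, 15:00-18:35.
Gita ∩ Zane ∩ Chen ∩ Yosef ∩ Ulla ∩ Yuki: 09:55-12:00, 15:15-15:20, 16:15-18:35.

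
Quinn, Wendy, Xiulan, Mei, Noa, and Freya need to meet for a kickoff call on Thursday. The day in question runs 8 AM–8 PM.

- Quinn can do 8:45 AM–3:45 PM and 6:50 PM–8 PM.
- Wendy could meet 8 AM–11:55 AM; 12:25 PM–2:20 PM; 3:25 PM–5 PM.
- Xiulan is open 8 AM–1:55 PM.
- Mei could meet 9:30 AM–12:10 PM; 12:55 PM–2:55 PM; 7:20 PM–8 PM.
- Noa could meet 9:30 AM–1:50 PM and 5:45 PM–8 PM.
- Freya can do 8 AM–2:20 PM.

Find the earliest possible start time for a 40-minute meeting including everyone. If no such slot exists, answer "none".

Quinn ∩ Wendy: 08:45-11:55, 12:25-14:20, 15:25-15:45.
Quinn ∩ Wendy ∩ Xiulan: 08:45-11:55, 12:25-13:55.
Quinn ∩ Wendy ∩ Xiulan ∩ Mei: 09:30-11:55, 12:55-13:55.
Quinn ∩ Wendy ∩ Xiulan ∩ Mei ∩ Noa: 09:30-11:55, 12:55-13:50.
Quinn ∩ Wendy ∩ Xiulan ∩ Mei ∩ Noa ∩ Freya: 09:30-11:55, 12:55-13:50.
The first common window of at least 40 minutes is 09:30-11:55, so the earliest start is 09:30.

09:30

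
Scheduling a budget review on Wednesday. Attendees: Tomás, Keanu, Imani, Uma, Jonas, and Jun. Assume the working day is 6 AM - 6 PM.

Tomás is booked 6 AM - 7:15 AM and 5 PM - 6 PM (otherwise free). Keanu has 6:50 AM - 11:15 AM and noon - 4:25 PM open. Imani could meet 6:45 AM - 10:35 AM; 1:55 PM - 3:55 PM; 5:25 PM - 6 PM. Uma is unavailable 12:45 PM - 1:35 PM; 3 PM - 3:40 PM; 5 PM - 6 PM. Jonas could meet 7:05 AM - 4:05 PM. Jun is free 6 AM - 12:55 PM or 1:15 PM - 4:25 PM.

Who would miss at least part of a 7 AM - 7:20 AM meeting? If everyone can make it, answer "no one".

Tomás free: 07:15-17:00 (invert busy blocks within the working day).
Keanu free: 06:50-11:15, 12:00-16:25.
Imani free: 06:45-10:35, 13:55-15:55, 17:25-18:00.
Uma free: 06:00-12:45, 13:35-15:00, 15:40-17:00 (invert busy blocks within the working day).
Jonas free: 07:05-16:05.
Jun free: 06:00-12:55, 13:15-16:25.
Tomás: not fully free for 07:00-07:20. Keanu: free for 07:00-07:20. Imani: free for 07:00-07:20. Uma: free for 07:00-07:20. Jonas: not fully free for 07:00-07:20. Jun: free for 07:00-07:20.

Jonas, Tomás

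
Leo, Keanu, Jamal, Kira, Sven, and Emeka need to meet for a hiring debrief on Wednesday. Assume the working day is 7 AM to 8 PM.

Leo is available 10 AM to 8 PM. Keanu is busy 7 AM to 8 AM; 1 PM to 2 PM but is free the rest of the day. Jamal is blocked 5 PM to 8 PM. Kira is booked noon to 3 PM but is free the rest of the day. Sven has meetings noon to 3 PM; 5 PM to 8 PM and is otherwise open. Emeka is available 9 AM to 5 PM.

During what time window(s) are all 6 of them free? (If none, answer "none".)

10:00-12:00, 15:00-17:00

Leo free: 10:00-20:00.
Keanu free: 08:00-13:00, 14:00-20:00 (invert busy blocks within the working day).
Jamal free: 07:00-17:00 (invert busy blocks within the working day).
Kira free: 07:00-12:00, 15:00-20:00 (invert busy blocks within the working day).
Sven free: 07:00-12:00, 15:00-17:00 (invert busy blocks within the working day).
Emeka free: 09:00-17:00.
Leo ∩ Keanu: 10:00-13:00, 14:00-20:00.
Leo ∩ Keanu ∩ Jamal: 10:00-13:00, 14:00-17:00.
Leo ∩ Keanu ∩ Jamal ∩ Kira: 10:00-12:00, 15:00-17:00.
Leo ∩ Keanu ∩ Jamal ∩ Kira ∩ Sven: 10:00-12:00, 15:00-17:00.
Leo ∩ Keanu ∩ Jamal ∩ Kira ∩ Sven ∩ Emeka: 10:00-12:00, 15:00-17:00.
So the common availability across everyone is 10:00-12:00, 15:00-17:00.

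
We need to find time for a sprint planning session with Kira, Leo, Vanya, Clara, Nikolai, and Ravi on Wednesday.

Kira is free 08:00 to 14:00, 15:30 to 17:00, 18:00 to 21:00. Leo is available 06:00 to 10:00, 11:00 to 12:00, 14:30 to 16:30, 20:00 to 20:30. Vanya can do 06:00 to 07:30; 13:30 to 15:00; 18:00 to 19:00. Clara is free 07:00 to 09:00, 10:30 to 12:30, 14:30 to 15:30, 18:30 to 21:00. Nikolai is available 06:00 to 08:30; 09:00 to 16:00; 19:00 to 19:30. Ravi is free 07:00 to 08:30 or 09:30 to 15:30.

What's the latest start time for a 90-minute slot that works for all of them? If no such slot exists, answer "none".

Kira ∩ Leo: 08:00-10:00, 11:00-12:00, 15:30-16:30, 20:00-20:30.
Kira ∩ Leo ∩ Vanya: ∅.
Kira ∩ Leo ∩ Vanya ∩ Clara: ∅.
Kira ∩ Leo ∩ Vanya ∩ Clara ∩ Nikolai: ∅.
Kira ∩ Leo ∩ Vanya ∩ Clara ∩ Nikolai ∩ Ravi: ∅.
There is no time when everyone is free.
No common window is at least 90 minutes long.

none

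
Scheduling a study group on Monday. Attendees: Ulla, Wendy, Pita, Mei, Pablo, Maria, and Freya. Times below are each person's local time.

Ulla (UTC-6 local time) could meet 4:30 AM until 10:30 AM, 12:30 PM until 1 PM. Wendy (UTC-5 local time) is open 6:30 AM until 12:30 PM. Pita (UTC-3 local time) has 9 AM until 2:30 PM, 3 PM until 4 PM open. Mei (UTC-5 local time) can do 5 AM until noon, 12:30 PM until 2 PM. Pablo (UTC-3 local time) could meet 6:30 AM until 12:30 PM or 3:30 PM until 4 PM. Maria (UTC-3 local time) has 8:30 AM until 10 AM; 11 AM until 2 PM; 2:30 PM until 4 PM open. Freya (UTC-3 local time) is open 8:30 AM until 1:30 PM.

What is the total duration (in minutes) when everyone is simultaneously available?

Ulla in UTC: 10:30-16:30, 18:30-19:00 (add 6h to convert from UTC-6).
Wendy in UTC: 11:30-17:30 (add 5h to convert from UTC-5).
Pita in UTC: 12:00-17:30, 18:00-19:00 (add 3h to convert from UTC-3).
Mei in UTC: 10:00-17:00, 17:30-19:00 (add 5h to convert from UTC-5).
Pablo in UTC: 09:30-15:30, 18:30-19:00 (add 3h to convert from UTC-3).
Maria in UTC: 11:30-13:00, 14:00-17:00, 17:30-19:00 (add 3h to convert from UTC-3).
Freya in UTC: 11:30-16:30 (add 3h to convert from UTC-3).
Ulla ∩ Wendy: 11:30-16:30.
Ulla ∩ Wendy ∩ Pita: 12:00-16:30.
Ulla ∩ Wendy ∩ Pita ∩ Mei: 12:00-16:30.
Ulla ∩ Wendy ∩ Pita ∩ Mei ∩ Pablo: 12:00-15:30.
Ulla ∩ Wendy ∩ Pita ∩ Mei ∩ Pablo ∩ Maria: 12:00-13:00, 14:00-15:30.
Ulla ∩ Wendy ∩ Pita ∩ Mei ∩ Pablo ∩ Maria ∩ Freya: 12:00-13:00, 14:00-15:30.
So the common availability across everyone is 12:00-13:00, 14:00-15:30.
Summing the common windows: 60 + 90 = 150 minutes.

150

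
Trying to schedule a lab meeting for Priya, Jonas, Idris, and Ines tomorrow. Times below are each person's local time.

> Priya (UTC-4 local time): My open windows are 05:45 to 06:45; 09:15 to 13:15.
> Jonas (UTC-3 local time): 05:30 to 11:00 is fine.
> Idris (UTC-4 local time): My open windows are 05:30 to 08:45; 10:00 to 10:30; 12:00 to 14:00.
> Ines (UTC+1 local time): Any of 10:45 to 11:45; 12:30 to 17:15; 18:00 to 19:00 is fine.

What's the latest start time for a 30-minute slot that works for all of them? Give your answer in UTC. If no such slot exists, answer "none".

Priya in UTC: 09:45-10:45, 13:15-17:15 (add 4h to convert from UTC-4).
Jonas in UTC: 08:30-14:00 (add 3h to convert from UTC-3).
Idris in UTC: 09:30-12:45, 14:00-14:30, 16:00-18:00 (add 4h to convert from UTC-4).
Ines in UTC: 09:45-10:45, 11:30-16:15, 17:00-18:00 (subtract 1h to convert from UTC+1).
Priya ∩ Jonas: 09:45-10:45, 13:15-14:00.
Priya ∩ Jonas ∩ Idris: 09:45-10:45.
Priya ∩ Jonas ∩ Idris ∩ Ines: 09:45-10:45.
Those are the intersection windows.
The last common window of at least 30 minutes is 09:45-10:45; a 30-minute meeting can start as late as 10:15 and still end by 10:45.

10:15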